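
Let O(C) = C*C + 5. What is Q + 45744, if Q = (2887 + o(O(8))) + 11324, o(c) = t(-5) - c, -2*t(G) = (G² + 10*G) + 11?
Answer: 59893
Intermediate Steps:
t(G) = -11/2 - 5*G - G²/2 (t(G) = -((G² + 10*G) + 11)/2 = -(11 + G² + 10*G)/2 = -11/2 - 5*G - G²/2)
O(C) = 5 + C² (O(C) = C² + 5 = 5 + C²)
o(c) = 7 - c (o(c) = (-11/2 - 5*(-5) - ½*(-5)²) - c = (-11/2 + 25 - ½*25) - c = (-11/2 + 25 - 25/2) - c = 7 - c)
Q = 14149 (Q = (2887 + (7 - (5 + 8²))) + 11324 = (2887 + (7 - (5 + 64))) + 11324 = (2887 + (7 - 1*69)) + 11324 = (2887 + (7 - 69)) + 11324 = (2887 - 62) + 11324 = 2825 + 11324 = 14149)
Q + 45744 = 14149 + 45744 = 59893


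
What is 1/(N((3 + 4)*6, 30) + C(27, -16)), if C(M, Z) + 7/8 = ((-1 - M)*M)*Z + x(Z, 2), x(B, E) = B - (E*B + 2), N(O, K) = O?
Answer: 8/97209 ≈ 8.2297e-5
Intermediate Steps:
x(B, E) = -2 + B - B*E (x(B, E) = B - (B*E + 2) = B - (2 + B*E) = B + (-2 - B*E) = -2 + B - B*E)
C(M, Z) = -23/8 - Z + M*Z*(-1 - M) (C(M, Z) = -7/8 + (((-1 - M)*M)*Z + (-2 + Z - 1*Z*2)) = -7/8 + ((M*(-1 - M))*Z + (-2 + Z - 2*Z)) = -7/8 + (M*Z*(-1 - M) + (-2 - Z)) = -7/8 + (-2 - Z + M*Z*(-1 - M)) = -23/8 - Z + M*Z*(-1 - M))
1/(N((3 + 4)*6, 30) + C(27, -16)) = 1/((3 + 4)*6 + (-23/8 - 1*(-16) - 1*27*(-16) - 1*(-16)*27²)) = 1/(7*6 + (-23/8 + 16 + 432 - 1*(-16)*729)) = 1/(42 + (-23/8 + 16 + 432 + 11664)) = 1/(42 + 96873/8) = 1/(97209/8) = 8/97209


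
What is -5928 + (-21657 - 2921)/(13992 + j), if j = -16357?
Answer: -13995142/2365 ≈ -5917.6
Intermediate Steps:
-5928 + (-21657 - 2921)/(13992 + j) = -5928 + (-21657 - 2921)/(13992 - 16357) = -5928 - 24578/(-2365) = -5928 - 24578*(-1/2365) = -5928 + 24578/2365 = -13995142/2365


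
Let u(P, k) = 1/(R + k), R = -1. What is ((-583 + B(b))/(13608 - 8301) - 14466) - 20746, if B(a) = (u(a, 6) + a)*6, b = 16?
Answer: -934352849/26535 ≈ -35212.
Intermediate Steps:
u(P, k) = 1/(-1 + k)
B(a) = 6/5 + 6*a (B(a) = (1/(-1 + 6) + a)*6 = (1/5 + a)*6 = (⅕ + a)*6 = 6/5 + 6*a)
((-583 + B(b))/(13608 - 8301) - 14466) - 20746 = ((-583 + (6/5 + 6*16))/(13608 - 8301) - 14466) - 20746 = ((-583 + (6/5 + 96))/5307 - 14466) - 20746 = ((-583 + 486/5)*(1/5307) - 14466) - 20746 = (-2429/5*1/5307 - 14466) - 20746 = (-2429/26535 - 14466) - 20746 = -383857739/26535 - 20746 = -934352849/26535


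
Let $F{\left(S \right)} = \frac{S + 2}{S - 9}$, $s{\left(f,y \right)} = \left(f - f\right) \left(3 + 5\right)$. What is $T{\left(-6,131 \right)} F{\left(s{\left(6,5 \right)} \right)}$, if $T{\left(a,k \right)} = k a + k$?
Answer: $\frac{1310}{9} \approx 145.56$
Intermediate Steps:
$s{\left(f,y \right)} = 0$ ($s{\left(f,y \right)} = 0 \cdot 8 = 0$)
$T{\left(a,k \right)} = k + a k$ ($T{\left(a,k \right)} = a k + k = k + a k$)
$F{\left(S \right)} = \frac{2 + S}{-9 + S}$
$T{\left(-6,131 \right)} F{\left(s{\left(6,5 \right)} \right)} = 131 \left(1 - 6\right) \frac{2 + 0}{-9 + 0} = 131 \left(-5\right) \frac{1}{-9} \cdot 2 = - 655 \left(\left(- \frac{1}{9}\right) 2\right) = \left(-655\right) \left(- \frac{2}{9}\right) = \frac{1310}{9}$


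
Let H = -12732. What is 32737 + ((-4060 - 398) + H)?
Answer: 15547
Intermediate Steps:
32737 + ((-4060 - 398) + H) = 32737 + ((-4060 - 398) - 12732) = 32737 + (-4458 - 12732) = 32737 - 17190 = 15547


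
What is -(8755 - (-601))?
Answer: -9356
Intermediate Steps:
-(8755 - (-601)) = -(8755 - 1*(-601)) = -(8755 + 601) = -1*9356 = -9356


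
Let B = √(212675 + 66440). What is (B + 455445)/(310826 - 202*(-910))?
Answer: 151815/164882 + √279115/494646 ≈ 0.92182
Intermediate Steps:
B = √279115 ≈ 528.31
(B + 455445)/(310826 - 202*(-910)) = (√279115 + 455445)/(310826 - 202*(-910)) = (455445 + √279115)/(310826 + 183820) = (455445 + √279115)/494646 = (455445 + √279115)*(1/494646) = 151815/164882 + √279115/494646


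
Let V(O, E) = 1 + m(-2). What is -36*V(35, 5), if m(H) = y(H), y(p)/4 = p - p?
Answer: -36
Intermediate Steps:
y(p) = 0 (y(p) = 4*(p - p) = 4*0 = 0)
m(H) = 0
V(O, E) = 1 (V(O, E) = 1 + 0 = 1)
-36*V(35, 5) = -36*1 = -36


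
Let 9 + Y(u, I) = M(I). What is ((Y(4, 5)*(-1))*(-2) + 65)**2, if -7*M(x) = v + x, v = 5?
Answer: 95481/49 ≈ 1948.6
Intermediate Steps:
M(x) = -5/7 - x/7 (M(x) = -(5 + x)/7 = -5/7 - x/7)
Y(u, I) = -68/7 - I/7 (Y(u, I) = -9 + (-5/7 - I/7) = -68/7 - I/7)
((Y(4, 5)*(-1))*(-2) + 65)**2 = (((-68/7 - 1/7*5)*(-1))*(-2) + 65)**2 = (((-68/7 - 5/7)*(-1))*(-2) + 65)**2 = (-73/7*(-1)*(-2) + 65)**2 = ((73/7)*(-2) + 65)**2 = (-146/7 + 65)**2 = (309/7)**2 = 95481/49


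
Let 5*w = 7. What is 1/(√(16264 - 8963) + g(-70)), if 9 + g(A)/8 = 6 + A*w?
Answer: -808/645563 - 7*√149/645563 ≈ -0.0013840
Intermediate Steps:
w = 7/5 (w = (⅕)*7 = 7/5 ≈ 1.4000)
g(A) = -24 + 56*A/5 (g(A) = -72 + 8*(6 + A*(7/5)) = -72 + 8*(6 + 7*A/5) = -72 + (48 + 56*A/5) = -24 + 56*A/5)
1/(√(16264 - 8963) + g(-70)) = 1/(√(16264 - 8963) + (-24 + (56/5)*(-70))) = 1/(√7301 + (-24 - 784)) = 1/(7*√149 - 808) = 1/(-808 + 7*√149)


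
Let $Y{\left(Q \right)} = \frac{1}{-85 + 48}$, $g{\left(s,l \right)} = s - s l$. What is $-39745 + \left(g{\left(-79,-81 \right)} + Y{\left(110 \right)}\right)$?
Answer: $- \frac{1710252}{37} \approx -46223.0$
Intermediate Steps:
$g{\left(s,l \right)} = s - l s$
$Y{\left(Q \right)} = - \frac{1}{37}$ ($Y{\left(Q \right)} = \frac{1}{-37} = - \frac{1}{37}$)
$-39745 + \left(g{\left(-79,-81 \right)} + Y{\left(110 \right)}\right) = -39745 - \left(\frac{1}{37} + 79 \left(1 - -81\right)\right) = -39745 - \left(\frac{1}{37} + 79 \left(1 + 81\right)\right) = -39745 - \frac{239687}{37} = - \frac{1710252}{37}$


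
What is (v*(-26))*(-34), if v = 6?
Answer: 5304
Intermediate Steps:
(v*(-26))*(-34) = (6*(-26))*(-34) = -156*(-34) = 5304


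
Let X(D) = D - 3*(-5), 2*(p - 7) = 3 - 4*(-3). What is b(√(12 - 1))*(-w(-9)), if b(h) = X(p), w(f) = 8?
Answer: -236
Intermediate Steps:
p = 29/2 (p = 7 + (3 - 4*(-3))/2 = 7 + (3 - 2*(-6))/2 = 7 + (3 + 12)/2 = 7 + (½)*15 = 7 + 15/2 = 29/2 ≈ 14.500)
X(D) = 15 + D (X(D) = D + 15 = 15 + D)
b(h) = 59/2 (b(h) = 15 + 29/2 = 59/2)
b(√(12 - 1))*(-w(-9)) = 59*(-1*8)/2 = (59/2)*(-8) = -236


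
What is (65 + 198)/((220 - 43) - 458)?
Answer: -263/281 ≈ -0.93594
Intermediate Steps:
(65 + 198)/((220 - 43) - 458) = 263/(177 - 458) = 263/(-281) = 263*(-1/281) = -263/281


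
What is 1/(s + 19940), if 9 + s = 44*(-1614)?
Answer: -1/51085 ≈ -1.9575e-5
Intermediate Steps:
s = -71025 (s = -9 + 44*(-1614) = -9 - 71016 = -71025)
1/(s + 19940) = 1/(-71025 + 19940) = 1/(-51085) = -1/51085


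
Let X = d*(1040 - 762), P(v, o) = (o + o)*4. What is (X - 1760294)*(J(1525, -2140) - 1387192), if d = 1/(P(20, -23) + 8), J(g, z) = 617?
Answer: 214788802202325/88 ≈ 2.4408e+12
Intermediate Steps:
P(v, o) = 8*o (P(v, o) = (2*o)*4 = 8*o)
d = -1/176 (d = 1/(8*(-23) + 8) = 1/(-184 + 8) = 1/(-176) = -1/176 ≈ -0.0056818)
X = -139/88 (X = -(1040 - 762)/176 = -1/176*278 = -139/88 ≈ -1.5795)
(X - 1760294)*(J(1525, -2140) - 1387192) = (-139/88 - 1760294)*(617 - 1387192) = -154906011/88*(-1386575) = 214788802202325/88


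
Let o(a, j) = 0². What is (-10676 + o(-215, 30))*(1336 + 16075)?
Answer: -185879836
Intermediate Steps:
o(a, j) = 0
(-10676 + o(-215, 30))*(1336 + 16075) = (-10676 + 0)*(1336 + 16075) = -10676*17411 = -185879836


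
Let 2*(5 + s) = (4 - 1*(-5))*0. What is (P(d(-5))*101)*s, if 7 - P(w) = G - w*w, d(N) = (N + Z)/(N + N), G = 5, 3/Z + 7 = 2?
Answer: -146046/125 ≈ -1168.4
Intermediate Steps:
Z = -3/5 (Z = 3/(-7 + 2) = 3/(-5) = 3*(-1/5) = -3/5 ≈ -0.60000)
d(N) = (-3/5 + N)/(2*N) (d(N) = (N - 3/5)/(N + N) = (-3/5 + N)/((2*N)) = (-3/5 + N)*(1/(2*N)) = (-3/5 + N)/(2*N))
P(w) = 2 + w**2 (P(w) = 7 - (5 - w*w) = 7 - (5 - w**2) = 7 + (-5 + w**2) = 2 + w**2)
s = -5 (s = -5 + ((4 - 1*(-5))*0)/2 = -5 + ((4 + 5)*0)/2 = -5 + (9*0)/2 = -5 + (1/2)*0 = -5 + 0 = -5)
(P(d(-5))*101)*s = ((2 + ((1/10)*(-3 + 5*(-5))/(-5))**2)*101)*(-5) = ((2 + ((1/10)*(-1/5)*(-3 - 25))**2)*101)*(-5) = ((2 + ((1/10)*(-1/5)*(-28))**2)*101)*(-5) = ((2 + (14/25)**2)*101)*(-5) = ((2 + 196/625)*101)*(-5) = ((1446/625)*101)*(-5) = (146046/625)*(-5) = -146046/125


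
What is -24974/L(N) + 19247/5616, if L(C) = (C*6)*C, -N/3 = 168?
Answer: 33789377/9906624 ≈ 3.4108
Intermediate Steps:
N = -504 (N = -3*168 = -504)
L(C) = 6*C² (L(C) = (6*C)*C = 6*C²)
-24974/L(N) + 19247/5616 = -24974/(6*(-504)²) + 19247/5616 = -24974/(6*254016) + 19247*(1/5616) = -24974/1524096 + 19247/5616 = -24974*1/1524096 + 19247/5616 = -12487/762048 + 19247/5616 = 33789377/9906624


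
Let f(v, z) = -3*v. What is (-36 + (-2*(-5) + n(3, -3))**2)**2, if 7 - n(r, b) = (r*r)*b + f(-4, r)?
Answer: 976144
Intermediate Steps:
n(r, b) = -5 - b*r**2 (n(r, b) = 7 - ((r*r)*b - 3*(-4)) = 7 - (r**2*b + 12) = 7 - (b*r**2 + 12) = 7 - (12 + b*r**2) = 7 + (-12 - b*r**2) = -5 - b*r**2)
(-36 + (-2*(-5) + n(3, -3))**2)**2 = (-36 + (-2*(-5) + (-5 - 1*(-3)*3**2))**2)**2 = (-36 + (10 + (-5 - 1*(-3)*9))**2)**2 = (-36 + (10 + (-5 + 27))**2)**2 = (-36 + (10 + 22)**2)**2 = (-36 + 32**2)**2 = (-36 + 1024)**2 = 988**2 = 976144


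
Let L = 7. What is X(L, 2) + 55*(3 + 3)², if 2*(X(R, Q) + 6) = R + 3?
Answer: 1979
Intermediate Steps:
X(R, Q) = -9/2 + R/2 (X(R, Q) = -6 + (R + 3)/2 = -6 + (3 + R)/2 = -6 + (3/2 + R/2) = -9/2 + R/2)
X(L, 2) + 55*(3 + 3)² = (-9/2 + (½)*7) + 55*(3 + 3)² = (-9/2 + 7/2) + 55*6² = -1 + 55*36 = -1 + 1980 = 1979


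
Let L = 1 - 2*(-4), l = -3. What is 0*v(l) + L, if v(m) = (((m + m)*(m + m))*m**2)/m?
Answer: 9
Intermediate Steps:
L = 9 (L = 1 + 8 = 9)
v(m) = 4*m**3 (v(m) = (((2*m)*(2*m))*m**2)/m = ((4*m**2)*m**2)/m = (4*m**4)/m = 4*m**3)
0*v(l) + L = 0*(4*(-3)**3) + 9 = 0*(4*(-27)) + 9 = 0*(-108) + 9 = 0 + 9 = 9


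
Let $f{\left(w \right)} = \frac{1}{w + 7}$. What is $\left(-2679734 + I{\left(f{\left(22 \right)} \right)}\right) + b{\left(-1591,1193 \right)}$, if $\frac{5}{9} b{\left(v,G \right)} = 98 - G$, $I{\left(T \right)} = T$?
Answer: $- \frac{77769444}{29} \approx -2.6817 \cdot 10^{6}$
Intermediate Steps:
$f{\left(w \right)} = \frac{1}{7 + w}$
$b{\left(v,G \right)} = \frac{882}{5} - \frac{9 G}{5}$ ($b{\left(v,G \right)} = \frac{9 \left(98 - G\right)}{5} = \frac{882}{5} - \frac{9 G}{5}$)
$\left(-2679734 + I{\left(f{\left(22 \right)} \right)}\right) + b{\left(-1591,1193 \right)} = \left(-2679734 + \frac{1}{7 + 22}\right) + \left(\frac{882}{5} - \frac{10737}{5}\right) = \left(-2679734 + \frac{1}{29}\right) + \left(\frac{882}{5} - \frac{10737}{5}\right) = \left(-2679734 + \frac{1}{29}\right) - 1971 = - \frac{77712285}{29} - 1971 = - \frac{77769444}{29}$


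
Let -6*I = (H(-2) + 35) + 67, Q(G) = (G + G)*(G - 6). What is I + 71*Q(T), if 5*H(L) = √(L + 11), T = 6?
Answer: -171/10 ≈ -17.100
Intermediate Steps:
Q(G) = 2*G*(-6 + G) (Q(G) = (2*G)*(-6 + G) = 2*G*(-6 + G))
H(L) = √(11 + L)/5 (H(L) = √(L + 11)/5 = √(11 + L)/5)
I = -171/10 (I = -((√(11 - 2)/5 + 35) + 67)/6 = -((√9/5 + 35) + 67)/6 = -(((⅕)*3 + 35) + 67)/6 = -((⅗ + 35) + 67)/6 = -(178/5 + 67)/6 = -⅙*513/5 = -171/10 ≈ -17.100)
I + 71*Q(T) = -171/10 + 71*(2*6*(-6 + 6)) = -171/10 + 71*(2*6*0) = -171/10 + 71*0 = -171/10 + 0 = -171/10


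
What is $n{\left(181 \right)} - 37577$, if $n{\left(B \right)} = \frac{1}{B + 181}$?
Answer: $- \frac{13602873}{362} \approx -37577.0$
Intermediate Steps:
$n{\left(B \right)} = \frac{1}{181 + B}$
$n{\left(181 \right)} - 37577 = \frac{1}{181 + 181} - 37577 = \frac{1}{362} - 37577 = - \frac{13602873}{362}$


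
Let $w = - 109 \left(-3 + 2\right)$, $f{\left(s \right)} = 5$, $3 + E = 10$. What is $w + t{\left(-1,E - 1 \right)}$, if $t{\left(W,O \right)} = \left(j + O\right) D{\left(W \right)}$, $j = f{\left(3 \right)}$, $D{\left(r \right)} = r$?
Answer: $98$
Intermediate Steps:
$E = 7$ ($E = -3 + 10 = 7$)
$j = 5$
$t{\left(W,O \right)} = W \left(5 + O\right)$ ($t{\left(W,O \right)} = \left(5 + O\right) W = W \left(5 + O\right)$)
$w = 109$ ($w = \left(-109\right) \left(-1\right) = 109$)
$w + t{\left(-1,E - 1 \right)} = 109 - \left(5 + \left(7 - 1\right)\right) = 109 - \left(5 + 6\right) = 109 - 11 = 98$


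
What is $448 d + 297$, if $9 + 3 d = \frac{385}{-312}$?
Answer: $- \frac{144059}{117} \approx -1231.3$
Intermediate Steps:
$d = - \frac{3193}{936}$ ($d = -3 + \frac{385 \frac{1}{-312}}{3} = -3 + \frac{385 \left(- \frac{1}{312}\right)}{3} = -3 + \frac{1}{3} \left(- \frac{385}{312}\right) = -3 - \frac{385}{936} = - \frac{3193}{936} \approx -3.4113$)
$448 d + 297 = 448 \left(- \frac{3193}{936}\right) + 297 = - \frac{178808}{117} + 297 = - \frac{144059}{117}$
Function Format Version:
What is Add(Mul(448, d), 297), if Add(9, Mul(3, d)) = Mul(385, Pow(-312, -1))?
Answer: Rational(-144059, 117) ≈ -1231.3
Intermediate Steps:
d = Rational(-3193, 936) (d = Add(-3, Mul(Rational(1, 3), Mul(385, Pow(-312, -1)))) = Add(-3, Mul(Rational(1, 3), Mul(385, Rational(-1, 312)))) = Add(-3, Mul(Rational(1, 3), Rational(-385, 312))) = Add(-3, Rational(-385, 936)) = Rational(-3193, 936) ≈ -3.4113)
Add(Mul(448, d), 297) = Add(Mul(448, Rational(-3193, 936)), 297) = Add(Rational(-178808, 117), 297) = Rational(-144059, 117)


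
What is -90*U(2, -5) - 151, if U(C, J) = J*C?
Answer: 749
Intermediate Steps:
U(C, J) = C*J
-90*U(2, -5) - 151 = -180*(-5) - 151 = -90*(-10) - 151 = 900 - 151 = 749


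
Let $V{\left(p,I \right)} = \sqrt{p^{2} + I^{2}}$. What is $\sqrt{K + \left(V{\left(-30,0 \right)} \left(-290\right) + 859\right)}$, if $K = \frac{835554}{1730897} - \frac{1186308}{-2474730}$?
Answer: $\frac{i \sqrt{462006260964830764580685}}{7676528195} \approx 88.544 i$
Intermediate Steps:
$V{\left(p,I \right)} = \sqrt{I^{2} + p^{2}}$
$K = \frac{7385569012}{7676528195}$ ($K = 835554 \cdot \frac{1}{1730897} - - \frac{2126}{4435} = \frac{835554}{1730897} + \frac{2126}{4435} = \frac{7385569012}{7676528195} \approx 0.9621$)
$\sqrt{K + \left(V{\left(-30,0 \right)} \left(-290\right) + 859\right)} = \sqrt{\frac{7385569012}{7676528195} + \left(\sqrt{0^{2} + \left(-30\right)^{2}} \left(-290\right) + 859\right)} = \sqrt{\frac{7385569012}{7676528195} + \left(\sqrt{0 + 900} \left(-290\right) + 859\right)} = \sqrt{\frac{7385569012}{7676528195} + \left(\sqrt{900} \left(-290\right) + 859\right)} = \sqrt{\frac{7385569012}{7676528195} + \left(30 \left(-290\right) + 859\right)} = \sqrt{\frac{7385569012}{7676528195} + \left(-8700 + 859\right)} = \sqrt{\frac{7385569012}{7676528195} - 7841} = \sqrt{- \frac{60184272007983}{7676528195}} = \frac{i \sqrt{462006260964830764580685}}{7676528195}$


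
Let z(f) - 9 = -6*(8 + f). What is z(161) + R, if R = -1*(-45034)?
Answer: 44029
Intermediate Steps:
z(f) = -39 - 6*f (z(f) = 9 - 6*(8 + f) = 9 + (-48 - 6*f) = -39 - 6*f)
R = 45034
z(161) + R = (-39 - 6*161) + 45034 = (-39 - 966) + 45034 = -1005 + 45034 = 44029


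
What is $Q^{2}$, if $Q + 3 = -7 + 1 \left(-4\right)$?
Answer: $196$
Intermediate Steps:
$Q = -14$ ($Q = -3 + \left(-7 + 1 \left(-4\right)\right) = -3 - 11 = -14$)
$Q^{2} = \left(-14\right)^{2} = 196$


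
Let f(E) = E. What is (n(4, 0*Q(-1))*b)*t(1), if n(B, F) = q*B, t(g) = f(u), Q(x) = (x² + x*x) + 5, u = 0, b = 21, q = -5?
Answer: 0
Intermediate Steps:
Q(x) = 5 + 2*x² (Q(x) = (x² + x²) + 5 = 2*x² + 5 = 5 + 2*x²)
t(g) = 0
n(B, F) = -5*B
(n(4, 0*Q(-1))*b)*t(1) = (-5*4*21)*0 = -20*21*0 = -420*0 = 0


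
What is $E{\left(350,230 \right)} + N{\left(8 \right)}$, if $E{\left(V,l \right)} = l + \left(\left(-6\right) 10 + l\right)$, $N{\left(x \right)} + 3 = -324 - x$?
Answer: $65$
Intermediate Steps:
$N{\left(x \right)} = -327 - x$ ($N{\left(x \right)} = -3 - \left(324 + x\right) = -327 - x$)
$E{\left(V,l \right)} = -60 + 2 l$ ($E{\left(V,l \right)} = l + \left(-60 + l\right) = -60 + 2 l$)
$E{\left(350,230 \right)} + N{\left(8 \right)} = \left(-60 + 2 \cdot 230\right) - 335 = \left(-60 + 460\right) - 335 = 400 - 335 = 65$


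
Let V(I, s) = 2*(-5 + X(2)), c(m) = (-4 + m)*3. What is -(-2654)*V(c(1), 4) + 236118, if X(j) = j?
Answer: 220194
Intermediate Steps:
c(m) = -12 + 3*m
V(I, s) = -6 (V(I, s) = 2*(-5 + 2) = 2*(-3) = -6)
-(-2654)*V(c(1), 4) + 236118 = -(-2654)*(-6) + 236118 = -1*15924 + 236118 = -15924 + 236118 = 220194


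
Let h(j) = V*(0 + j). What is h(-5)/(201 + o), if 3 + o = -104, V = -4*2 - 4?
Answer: 30/47 ≈ 0.63830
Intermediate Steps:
V = -12 (V = -8 - 4 = -12)
o = -107 (o = -3 - 104 = -107)
h(j) = -12*j (h(j) = -12*(0 + j) = -12*j)
h(-5)/(201 + o) = (-12*(-5))/(201 - 107) = 60/94 = (1/94)*60 = 30/47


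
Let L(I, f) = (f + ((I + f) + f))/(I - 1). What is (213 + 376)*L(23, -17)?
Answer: -8246/11 ≈ -749.64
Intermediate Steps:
L(I, f) = (I + 3*f)/(-1 + I) (L(I, f) = (f + (I + 2*f))/(-1 + I) = (I + 3*f)/(-1 + I))
(213 + 376)*L(23, -17) = (213 + 376)*((23 + 3*(-17))/(-1 + 23)) = 589*((23 - 51)/22) = 589*((1/22)*(-28)) = 589*(-14/11) = -8246/11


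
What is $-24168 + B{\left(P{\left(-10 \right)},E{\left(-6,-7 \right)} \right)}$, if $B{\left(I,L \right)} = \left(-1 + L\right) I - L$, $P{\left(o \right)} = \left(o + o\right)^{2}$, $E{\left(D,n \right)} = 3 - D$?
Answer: $-20977$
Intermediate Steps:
$P{\left(o \right)} = 4 o^{2}$ ($P{\left(o \right)} = \left(2 o\right)^{2} = 4 o^{2}$)
$B{\left(I,L \right)} = - L + I \left(-1 + L\right)$ ($B{\left(I,L \right)} = I \left(-1 + L\right) - L = - L + I \left(-1 + L\right)$)
$-24168 + B{\left(P{\left(-10 \right)},E{\left(-6,-7 \right)} \right)} = -24168 - \left(3 + 6 + 400 - 4 \left(-10\right)^{2} \left(3 - -6\right)\right) = -24168 - \left(9 + 400 - 4 \cdot 100 \left(3 + 6\right)\right) = -24168 - -3191 = -24168 + 3191 = -20977$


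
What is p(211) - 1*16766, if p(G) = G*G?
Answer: 27755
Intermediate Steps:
p(G) = G²
p(211) - 1*16766 = 211² - 1*16766 = 44521 - 16766 = 27755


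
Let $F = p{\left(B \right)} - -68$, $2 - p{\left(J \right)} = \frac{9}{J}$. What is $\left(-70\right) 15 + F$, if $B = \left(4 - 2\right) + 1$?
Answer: $-983$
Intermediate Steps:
$B = 3$ ($B = 2 + 1 = 3$)
$p{\left(J \right)} = 2 - \frac{9}{J}$
$F = 67$ ($F = \left(2 - \frac{9}{3}\right) - -68 = \left(2 - 3\right) + 68 = -1 + 68 = 67$)
$\left(-70\right) 15 + F = \left(-70\right) 15 + 67 = -1050 + 67 = -983$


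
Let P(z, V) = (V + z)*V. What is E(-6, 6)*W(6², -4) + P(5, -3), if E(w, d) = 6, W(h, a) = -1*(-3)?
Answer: 12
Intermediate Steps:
W(h, a) = 3
P(z, V) = V*(V + z)
E(-6, 6)*W(6², -4) + P(5, -3) = 6*3 - 3*(-3 + 5) = 18 - 3*2 = 18 - 6 = 12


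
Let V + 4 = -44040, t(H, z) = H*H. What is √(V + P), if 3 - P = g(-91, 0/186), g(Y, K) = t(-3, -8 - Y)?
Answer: 5*I*√1762 ≈ 209.88*I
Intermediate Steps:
t(H, z) = H²
V = -44044 (V = -4 - 44040 = -44044)
g(Y, K) = 9 (g(Y, K) = (-3)² = 9)
P = -6 (P = 3 - 1*9 = 3 - 9 = -6)
√(V + P) = √(-44044 - 6) = √(-44050) = 5*I*√1762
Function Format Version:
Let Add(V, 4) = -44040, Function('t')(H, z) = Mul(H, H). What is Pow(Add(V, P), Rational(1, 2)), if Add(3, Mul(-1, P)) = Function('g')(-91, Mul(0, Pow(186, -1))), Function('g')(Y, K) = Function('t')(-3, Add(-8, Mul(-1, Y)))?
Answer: Mul(5, I, Pow(1762, Rational(1, 2))) ≈ Mul(209.88, I)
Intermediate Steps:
Function('t')(H, z) = Pow(H, 2)
V = -44044 (V = Add(-4, -44040) = -44044)
Function('g')(Y, K) = 9 (Function('g')(Y, K) = Pow(-3, 2) = 9)
P = -6 (P = Add(3, Mul(-1, 9)) = Add(3, -9) = -6)
Pow(Add(V, P), Rational(1, 2)) = Pow(Add(-44044, -6), Rational(1, 2)) = Pow(-44050, Rational(1, 2)) = Mul(5, I, Pow(1762, Rational(1, 2)))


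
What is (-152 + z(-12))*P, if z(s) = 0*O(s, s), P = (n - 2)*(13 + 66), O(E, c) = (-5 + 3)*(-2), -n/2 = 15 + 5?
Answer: 504336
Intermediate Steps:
n = -40 (n = -2*(15 + 5) = -2*20 = -40)
O(E, c) = 4 (O(E, c) = -2*(-2) = 4)
P = -3318 (P = (-40 - 2)*(13 + 66) = -42*79 = -3318)
z(s) = 0 (z(s) = 0*4 = 0)
(-152 + z(-12))*P = (-152 + 0)*(-3318) = -152*(-3318) = 504336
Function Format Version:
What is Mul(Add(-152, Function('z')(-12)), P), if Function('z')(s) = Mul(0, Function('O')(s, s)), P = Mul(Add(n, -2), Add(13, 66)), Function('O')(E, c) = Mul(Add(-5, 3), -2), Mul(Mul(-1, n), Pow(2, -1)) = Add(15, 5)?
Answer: 504336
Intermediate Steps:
n = -40 (n = Mul(-2, Add(15, 5)) = Mul(-2, 20) = -40)
Function('O')(E, c) = 4 (Function('O')(E, c) = Mul(-2, -2) = 4)
P = -3318 (P = Mul(Add(-40, -2), Add(13, 66)) = Mul(-42, 79) = -3318)
Function('z')(s) = 0 (Function('z')(s) = Mul(0, 4) = 0)
Mul(Add(-152, Function('z')(-12)), P) = Mul(Add(-152, 0), -3318) = Mul(-152, -3318) = 504336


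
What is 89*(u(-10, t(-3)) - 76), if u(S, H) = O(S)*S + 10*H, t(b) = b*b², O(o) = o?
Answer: -21894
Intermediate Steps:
t(b) = b³
u(S, H) = S² + 10*H (u(S, H) = S*S + 10*H = S² + 10*H)
89*(u(-10, t(-3)) - 76) = 89*(((-10)² + 10*(-3)³) - 76) = 89*((100 + 10*(-27)) - 76) = 89*((100 - 270) - 76) = 89*(-170 - 76) = 89*(-246) = -21894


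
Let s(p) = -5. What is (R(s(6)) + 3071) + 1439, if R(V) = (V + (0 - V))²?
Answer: 4510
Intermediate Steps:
R(V) = 0 (R(V) = (V - V)² = 0² = 0)
(R(s(6)) + 3071) + 1439 = (0 + 3071) + 1439 = 3071 + 1439 = 4510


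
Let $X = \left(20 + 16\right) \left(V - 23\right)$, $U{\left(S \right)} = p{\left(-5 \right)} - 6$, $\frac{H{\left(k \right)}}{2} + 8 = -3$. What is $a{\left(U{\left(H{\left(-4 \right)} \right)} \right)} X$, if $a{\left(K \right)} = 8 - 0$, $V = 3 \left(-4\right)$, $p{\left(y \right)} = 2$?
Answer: $-10080$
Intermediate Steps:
$H{\left(k \right)} = -22$ ($H{\left(k \right)} = -16 + 2 \left(-3\right) = -16 - 6 = -22$)
$V = -12$
$U{\left(S \right)} = -4$ ($U{\left(S \right)} = 2 - 6 = -4$)
$a{\left(K \right)} = 8$ ($a{\left(K \right)} = 8 + 0 = 8$)
$X = -1260$ ($X = \left(20 + 16\right) \left(-12 - 23\right) = 36 \left(-35\right) = -1260$)
$a{\left(U{\left(H{\left(-4 \right)} \right)} \right)} X = 8 \left(-1260\right) = -10080$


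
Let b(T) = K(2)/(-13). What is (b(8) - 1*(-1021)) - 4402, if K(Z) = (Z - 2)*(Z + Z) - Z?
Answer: -43951/13 ≈ -3380.8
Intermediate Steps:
K(Z) = -Z + 2*Z*(-2 + Z) (K(Z) = (-2 + Z)*(2*Z) - Z = 2*Z*(-2 + Z) - Z = -Z + 2*Z*(-2 + Z))
b(T) = 2/13 (b(T) = (2*(-5 + 2*2))/(-13) = -2*(-5 + 4)/13 = -2*(-1)/13 = -1/13*(-2) = 2/13)
(b(8) - 1*(-1021)) - 4402 = (2/13 - 1*(-1021)) - 4402 = (2/13 + 1021) - 4402 = 13275/13 - 4402 = -43951/13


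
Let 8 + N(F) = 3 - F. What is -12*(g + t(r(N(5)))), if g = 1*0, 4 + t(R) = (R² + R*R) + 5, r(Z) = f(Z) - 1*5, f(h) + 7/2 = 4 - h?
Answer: -738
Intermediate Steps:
N(F) = -5 - F (N(F) = -8 + (3 - F) = -5 - F)
f(h) = ½ - h (f(h) = -7/2 + (4 - h) = ½ - h)
r(Z) = -9/2 - Z (r(Z) = (½ - Z) - 1*5 = (½ - Z) - 5 = -9/2 - Z)
t(R) = 1 + 2*R² (t(R) = -4 + ((R² + R*R) + 5) = -4 + ((R² + R²) + 5) = -4 + (2*R² + 5) = -4 + (5 + 2*R²) = 1 + 2*R²)
g = 0
-12*(g + t(r(N(5)))) = -12*(0 + (1 + 2*(-9/2 - (-5 - 1*5))²)) = -12*(0 + (1 + 2*(-9/2 - (-5 - 5))²)) = -12*(0 + (1 + 2*(-9/2 - 1*(-10))²)) = -12*(0 + (1 + 2*(-9/2 + 10)²)) = -12*(0 + (1 + 2*(11/2)²)) = -12*(0 + (1 + 2*(121/4))) = -12*(0 + (1 + 121/2)) = -12*(0 + 123/2) = -12*123/2 = -738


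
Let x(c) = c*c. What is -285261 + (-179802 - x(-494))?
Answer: -709099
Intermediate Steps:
x(c) = c²
-285261 + (-179802 - x(-494)) = -285261 + (-179802 - 1*(-494)²) = -285261 + (-179802 - 1*244036) = -285261 + (-179802 - 244036) = -285261 - 423838 = -709099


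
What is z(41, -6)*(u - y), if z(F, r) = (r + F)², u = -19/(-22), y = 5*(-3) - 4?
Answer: 535325/22 ≈ 24333.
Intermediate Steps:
y = -19 (y = -15 - 4 = -19)
u = 19/22 (u = -19*(-1/22) = 19/22 ≈ 0.86364)
z(F, r) = (F + r)²
z(41, -6)*(u - y) = (41 - 6)²*(19/22 - 1*(-19)) = 35²*(19/22 + 19) = 1225*(437/22) = 535325/22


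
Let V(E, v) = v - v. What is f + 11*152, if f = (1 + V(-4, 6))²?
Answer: 1673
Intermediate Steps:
V(E, v) = 0
f = 1 (f = (1 + 0)² = 1² = 1)
f + 11*152 = 1 + 11*152 = 1 + 1672 = 1673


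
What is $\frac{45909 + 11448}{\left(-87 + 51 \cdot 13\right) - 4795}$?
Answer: $- \frac{57357}{4219} \approx -13.595$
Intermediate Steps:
$\frac{45909 + 11448}{\left(-87 + 51 \cdot 13\right) - 4795} = \frac{57357}{\left(-87 + 663\right) - 4795} = \frac{57357}{576 - 4795} = \frac{57357}{-4219} = 57357 \left(- \frac{1}{4219}\right) = - \frac{57357}{4219}$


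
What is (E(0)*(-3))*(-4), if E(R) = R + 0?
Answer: 0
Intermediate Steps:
E(R) = R
(E(0)*(-3))*(-4) = (0*(-3))*(-4) = 0*(-4) = 0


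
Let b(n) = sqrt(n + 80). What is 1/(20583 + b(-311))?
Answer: 6861/141220040 - I*sqrt(231)/423660120 ≈ 4.8584e-5 - 3.5875e-8*I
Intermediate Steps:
b(n) = sqrt(80 + n)
1/(20583 + b(-311)) = 1/(20583 + sqrt(80 - 311)) = 1/(20583 + sqrt(-231)) = 1/(20583 + I*sqrt(231))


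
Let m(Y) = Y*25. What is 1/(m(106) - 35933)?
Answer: -1/33283 ≈ -3.0045e-5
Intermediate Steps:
m(Y) = 25*Y
1/(m(106) - 35933) = 1/(25*106 - 35933) = 1/(2650 - 35933) = 1/(-33283) = -1/33283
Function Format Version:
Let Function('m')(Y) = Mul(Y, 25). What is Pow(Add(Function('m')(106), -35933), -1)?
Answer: Rational(-1, 33283) ≈ -3.0045e-5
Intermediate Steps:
Function('m')(Y) = Mul(25, Y)
Pow(Add(Function('m')(106), -35933), -1) = Pow(Add(Mul(25, 106), -35933), -1) = Pow(Add(2650, -35933), -1) = Pow(-33283, -1) = Rational(-1, 33283)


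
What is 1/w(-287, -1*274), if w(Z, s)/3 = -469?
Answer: -1/1407 ≈ -0.00071073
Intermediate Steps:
w(Z, s) = -1407 (w(Z, s) = 3*(-469) = -1407)
1/w(-287, -1*274) = 1/(-1407) = -1/1407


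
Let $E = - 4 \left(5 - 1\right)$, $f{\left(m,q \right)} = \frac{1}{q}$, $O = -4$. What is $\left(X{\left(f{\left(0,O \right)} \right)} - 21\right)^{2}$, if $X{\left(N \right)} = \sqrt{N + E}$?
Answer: $\frac{\left(42 - i \sqrt{65}\right)^{2}}{4} \approx 424.75 - 169.31 i$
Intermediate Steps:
$E = -16$ ($E = \left(-4\right) 4 = -16$)
$X{\left(N \right)} = \sqrt{-16 + N}$ ($X{\left(N \right)} = \sqrt{N - 16} = \sqrt{-16 + N}$)
$\left(X{\left(f{\left(0,O \right)} \right)} - 21\right)^{2} = \left(\sqrt{-16 + \frac{1}{-4}} - 21\right)^{2} = \left(\sqrt{-16 - \frac{1}{4}} - 21\right)^{2} = \left(\sqrt{- \frac{65}{4}} - 21\right)^{2} = \left(\frac{i \sqrt{65}}{2} - 21\right)^{2} = \left(-21 + \frac{i \sqrt{65}}{2}\right)^{2}$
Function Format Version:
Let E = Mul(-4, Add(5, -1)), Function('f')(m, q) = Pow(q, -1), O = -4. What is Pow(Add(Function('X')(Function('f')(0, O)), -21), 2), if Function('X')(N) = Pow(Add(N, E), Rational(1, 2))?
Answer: Mul(Rational(1, 4), Pow(Add(42, Mul(-1, I, Pow(65, Rational(1, 2)))), 2)) ≈ Add(424.75, Mul(-169.31, I))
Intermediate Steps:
E = -16 (E = Mul(-4, 4) = -16)
Function('X')(N) = Pow(Add(-16, N), Rational(1, 2)) (Function('X')(N) = Pow(Add(N, -16), Rational(1, 2)) = Pow(Add(-16, N), Rational(1, 2)))
Pow(Add(Function('X')(Function('f')(0, O)), -21), 2) = Pow(Add(Pow(Add(-16, Pow(-4, -1)), Rational(1, 2)), -21), 2) = Pow(Add(Pow(Add(-16, Rational(-1, 4)), Rational(1, 2)), -21), 2) = Pow(Add(Pow(Rational(-65, 4), Rational(1, 2)), -21), 2) = Pow(Add(Mul(Rational(1, 2), I, Pow(65, Rational(1, 2))), -21), 2) = Pow(Add(-21, Mul(Rational(1, 2), I, Pow(65, Rational(1, 2)))), 2)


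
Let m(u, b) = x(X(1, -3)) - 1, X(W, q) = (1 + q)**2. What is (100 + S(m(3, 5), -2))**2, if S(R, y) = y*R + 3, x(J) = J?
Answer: 9409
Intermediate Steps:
m(u, b) = 3 (m(u, b) = (1 - 3)**2 - 1 = (-2)**2 - 1 = 4 - 1 = 3)
S(R, y) = 3 + R*y (S(R, y) = R*y + 3 = 3 + R*y)
(100 + S(m(3, 5), -2))**2 = (100 + (3 + 3*(-2)))**2 = (100 + (3 - 6))**2 = (100 - 3)**2 = 97**2 = 9409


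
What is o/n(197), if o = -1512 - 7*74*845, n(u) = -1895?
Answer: 439222/1895 ≈ 231.78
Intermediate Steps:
o = -439222 (o = -1512 - 518*845 = -1512 - 437710 = -439222)
o/n(197) = -439222/(-1895) = -439222*(-1/1895) = 439222/1895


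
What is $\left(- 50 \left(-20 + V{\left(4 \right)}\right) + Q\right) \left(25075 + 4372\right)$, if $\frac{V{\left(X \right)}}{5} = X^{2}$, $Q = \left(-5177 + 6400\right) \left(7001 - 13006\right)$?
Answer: $-216350495405$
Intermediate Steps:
$Q = -7344115$ ($Q = 1223 \left(-6005\right) = -7344115$)
$V{\left(X \right)} = 5 X^{2}$
$\left(- 50 \left(-20 + V{\left(4 \right)}\right) + Q\right) \left(25075 + 4372\right) = \left(- 50 \left(-20 + 5 \cdot 4^{2}\right) - 7344115\right) \left(25075 + 4372\right) = \left(- 50 \left(-20 + 5 \cdot 16\right) - 7344115\right) 29447 = \left(- 50 \left(-20 + 80\right) - 7344115\right) 29447 = \left(\left(-50\right) 60 - 7344115\right) 29447 = \left(-3000 - 7344115\right) 29447 = \left(-7347115\right) 29447 = -216350495405$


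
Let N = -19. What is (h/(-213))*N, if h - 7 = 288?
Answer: 5605/213 ≈ 26.315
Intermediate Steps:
h = 295 (h = 7 + 288 = 295)
(h/(-213))*N = (295/(-213))*(-19) = (295*(-1/213))*(-19) = -295/213*(-19) = 5605/213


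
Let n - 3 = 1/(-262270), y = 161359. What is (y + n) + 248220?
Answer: 107421071139/262270 ≈ 4.0958e+5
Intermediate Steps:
n = 786809/262270 (n = 3 + 1/(-262270) = 3 - 1/262270 = 786809/262270 ≈ 3.0000)
(y + n) + 248220 = (161359 + 786809/262270) + 248220 = 42320411739/262270 + 248220 = 107421071139/262270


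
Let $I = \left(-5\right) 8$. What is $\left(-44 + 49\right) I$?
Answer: $-200$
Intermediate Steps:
$I = -40$
$\left(-44 + 49\right) I = \left(-44 + 49\right) \left(-40\right) = 5 \left(-40\right) = -200$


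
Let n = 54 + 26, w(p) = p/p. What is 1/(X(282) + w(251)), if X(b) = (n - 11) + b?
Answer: 1/352 ≈ 0.0028409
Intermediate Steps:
w(p) = 1
n = 80
X(b) = 69 + b (X(b) = (80 - 11) + b = 69 + b)
1/(X(282) + w(251)) = 1/((69 + 282) + 1) = 1/(351 + 1) = 1/352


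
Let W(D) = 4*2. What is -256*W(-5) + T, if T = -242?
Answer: -2290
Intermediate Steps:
W(D) = 8
-256*W(-5) + T = -256*8 - 242 = -2048 - 242 = -2290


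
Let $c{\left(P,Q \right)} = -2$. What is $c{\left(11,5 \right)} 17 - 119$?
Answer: $-153$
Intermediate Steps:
$c{\left(11,5 \right)} 17 - 119 = \left(-2\right) 17 - 119 = -34 + \left(-180 + 61\right) = -34 - 119 = -153$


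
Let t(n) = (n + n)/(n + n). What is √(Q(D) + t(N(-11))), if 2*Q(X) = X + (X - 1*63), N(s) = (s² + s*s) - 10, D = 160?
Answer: √518/2 ≈ 11.380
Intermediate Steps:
N(s) = -10 + 2*s² (N(s) = (s² + s²) - 10 = 2*s² - 10 = -10 + 2*s²)
Q(X) = -63/2 + X (Q(X) = (X + (X - 1*63))/2 = (X + (X - 63))/2 = (X + (-63 + X))/2 = (-63 + 2*X)/2 = -63/2 + X)
t(n) = 1 (t(n) = (2*n)/((2*n)) = (2*n)*(1/(2*n)) = 1)
√(Q(D) + t(N(-11))) = √((-63/2 + 160) + 1) = √(257/2 + 1) = √(259/2) = √518/2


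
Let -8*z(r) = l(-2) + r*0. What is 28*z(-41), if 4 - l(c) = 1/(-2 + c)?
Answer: -119/8 ≈ -14.875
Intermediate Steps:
l(c) = 4 - 1/(-2 + c)
z(r) = -17/32 (z(r) = -((-9 + 4*(-2))/(-2 - 2) + r*0)/8 = -((-9 - 8)/(-4) + 0)/8 = -(-¼*(-17) + 0)/8 = -(17/4 + 0)/8 = -⅛*17/4 = -17/32)
28*z(-41) = 28*(-17/32) = -119/8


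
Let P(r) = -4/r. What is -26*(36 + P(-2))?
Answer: -988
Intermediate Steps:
-26*(36 + P(-2)) = -26*(36 - 4/(-2)) = -26*(36 - 4*(-½)) = -26*(36 + 2) = -26*38 = -988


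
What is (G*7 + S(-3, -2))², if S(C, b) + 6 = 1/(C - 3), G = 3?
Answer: 7921/36 ≈ 220.03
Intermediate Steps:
S(C, b) = -6 + 1/(-3 + C) (S(C, b) = -6 + 1/(C - 3) = -6 + 1/(-3 + C))
(G*7 + S(-3, -2))² = (3*7 + (19 - 6*(-3))/(-3 - 3))² = (21 + (19 + 18)/(-6))² = (21 - ⅙*37)² = (21 - 37/6)² = (89/6)² = 7921/36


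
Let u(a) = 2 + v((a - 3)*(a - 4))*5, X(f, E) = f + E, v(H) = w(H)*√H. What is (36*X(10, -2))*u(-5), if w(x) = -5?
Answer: 576 - 43200*√2 ≈ -60518.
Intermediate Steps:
v(H) = -5*√H
X(f, E) = E + f
u(a) = 2 - 25*√((-4 + a)*(-3 + a)) (u(a) = 2 - 5*√((a - 4)*(a - 3))*5 = 2 - 5*√((-4 + a)*(-3 + a))*5 = 2 - 25*√((-4 + a)*(-3 + a)))
(36*X(10, -2))*u(-5) = (36*(-2 + 10))*(2 - 25*√(12 + (-5)² - 7*(-5))) = (36*8)*(2 - 25*√(12 + 25 + 35)) = 288*(2 - 150*√2) = 576 - 43200*√2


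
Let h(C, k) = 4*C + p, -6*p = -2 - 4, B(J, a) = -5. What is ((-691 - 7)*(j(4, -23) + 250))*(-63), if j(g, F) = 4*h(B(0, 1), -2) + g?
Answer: 7827372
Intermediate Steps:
p = 1 (p = -(-2 - 4)/6 = -1/6*(-6) = 1)
h(C, k) = 1 + 4*C (h(C, k) = 4*C + 1 = 1 + 4*C)
j(g, F) = -76 + g (j(g, F) = 4*(1 + 4*(-5)) + g = 4*(1 - 20) + g = 4*(-19) + g = -76 + g)
((-691 - 7)*(j(4, -23) + 250))*(-63) = ((-691 - 7)*((-76 + 4) + 250))*(-63) = -698*(-72 + 250)*(-63) = -698*178*(-63) = -124244*(-63) = 7827372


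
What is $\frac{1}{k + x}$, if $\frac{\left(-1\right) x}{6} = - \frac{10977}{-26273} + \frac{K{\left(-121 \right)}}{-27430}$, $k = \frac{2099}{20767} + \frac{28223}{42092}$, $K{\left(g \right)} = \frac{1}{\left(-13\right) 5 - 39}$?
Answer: $- \frac{629953942197331960}{1093129426089326013} \approx -0.57628$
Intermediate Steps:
$K{\left(g \right)} = - \frac{1}{104}$ ($K{\left(g \right)} = \frac{1}{-65 - 39} = \frac{1}{-104} = - \frac{1}{104}$)
$k = \frac{674458149}{874124564}$ ($k = 2099 \cdot \frac{1}{20767} + 28223 \cdot \frac{1}{42092} = \frac{2099}{20767} + \frac{28223}{42092} = \frac{674458149}{874124564} \approx 0.77158$)
$x = - \frac{7226384703}{2882673560}$ ($x = - 6 \left(- \frac{10977}{-26273} - \frac{1}{104 \left(-27430\right)}\right) = - 6 \left(\left(-10977\right) \left(- \frac{1}{26273}\right) - - \frac{1}{2852720}\right) = - 6 \left(\frac{10977}{26273} + \frac{1}{2852720}\right) = \left(-6\right) \frac{2408794901}{5765347120} = - \frac{7226384703}{2882673560} \approx -2.5068$)
$\frac{1}{k + x} = \frac{1}{\frac{674458149}{874124564} - \frac{7226384703}{2882673560}} = \frac{1}{- \frac{1093129426089326013}{629953942197331960}} = - \frac{629953942197331960}{1093129426089326013}$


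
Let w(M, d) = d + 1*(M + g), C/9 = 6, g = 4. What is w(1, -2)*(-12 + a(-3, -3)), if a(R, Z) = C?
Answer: 126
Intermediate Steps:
C = 54 (C = 9*6 = 54)
w(M, d) = 4 + M + d (w(M, d) = d + 1*(M + 4) = d + 1*(4 + M) = d + (4 + M) = 4 + M + d)
a(R, Z) = 54
w(1, -2)*(-12 + a(-3, -3)) = (4 + 1 - 2)*(-12 + 54) = 3*42 = 126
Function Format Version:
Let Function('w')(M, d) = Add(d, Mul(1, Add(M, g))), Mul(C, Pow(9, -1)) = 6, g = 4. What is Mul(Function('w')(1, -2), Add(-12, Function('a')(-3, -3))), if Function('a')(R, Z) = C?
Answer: 126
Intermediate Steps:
C = 54 (C = Mul(9, 6) = 54)
Function('w')(M, d) = Add(4, M, d) (Function('w')(M, d) = Add(d, Mul(1, Add(M, 4))) = Add(d, Mul(1, Add(4, M))) = Add(d, Add(4, M)) = Add(4, M, d))
Function('a')(R, Z) = 54
Mul(Function('w')(1, -2), Add(-12, Function('a')(-3, -3))) = Mul(Add(4, 1, -2), Add(-12, 54)) = Mul(3, 42) = 126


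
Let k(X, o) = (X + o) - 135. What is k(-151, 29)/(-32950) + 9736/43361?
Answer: 331944977/1428744950 ≈ 0.23233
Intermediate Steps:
k(X, o) = -135 + X + o
k(-151, 29)/(-32950) + 9736/43361 = (-135 - 151 + 29)/(-32950) + 9736/43361 = -257*(-1/32950) + 9736*(1/43361) = 257/32950 + 9736/43361 = 331944977/1428744950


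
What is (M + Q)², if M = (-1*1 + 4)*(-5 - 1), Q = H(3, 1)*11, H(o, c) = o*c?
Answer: 225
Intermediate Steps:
H(o, c) = c*o
Q = 33 (Q = (1*3)*11 = 3*11 = 33)
M = -18 (M = (-1 + 4)*(-6) = 3*(-6) = -18)
(M + Q)² = (-18 + 33)² = 15² = 225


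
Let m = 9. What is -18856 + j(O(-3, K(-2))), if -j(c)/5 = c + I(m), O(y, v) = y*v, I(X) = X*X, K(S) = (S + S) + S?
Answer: -19351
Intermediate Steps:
K(S) = 3*S (K(S) = 2*S + S = 3*S)
I(X) = X²
O(y, v) = v*y
j(c) = -405 - 5*c (j(c) = -5*(c + 9²) = -5*(c + 81) = -5*(81 + c) = -405 - 5*c)
-18856 + j(O(-3, K(-2))) = -18856 + (-405 - 5*3*(-2)*(-3)) = -18856 + (-405 - (-30)*(-3)) = -18856 + (-405 - 5*18) = -18856 + (-405 - 90) = -18856 - 495 = -19351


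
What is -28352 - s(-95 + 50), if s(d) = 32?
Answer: -28384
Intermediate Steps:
-28352 - s(-95 + 50) = -28352 - 1*32 = -28352 - 32 = -28384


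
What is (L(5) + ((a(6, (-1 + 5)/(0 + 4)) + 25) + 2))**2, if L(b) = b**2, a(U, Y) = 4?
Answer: 3136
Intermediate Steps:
(L(5) + ((a(6, (-1 + 5)/(0 + 4)) + 25) + 2))**2 = (5**2 + ((4 + 25) + 2))**2 = (25 + (29 + 2))**2 = (25 + 31)**2 = 56**2 = 3136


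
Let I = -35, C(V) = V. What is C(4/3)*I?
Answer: -140/3 ≈ -46.667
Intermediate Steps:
C(4/3)*I = (4/3)*(-35) = -140/3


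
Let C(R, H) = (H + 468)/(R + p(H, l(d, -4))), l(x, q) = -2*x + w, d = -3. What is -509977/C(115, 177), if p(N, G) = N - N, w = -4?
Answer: -11729471/129 ≈ -90926.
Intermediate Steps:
l(x, q) = -4 - 2*x (l(x, q) = -2*x - 4 = -4 - 2*x)
p(N, G) = 0
C(R, H) = (468 + H)/R (C(R, H) = (H + 468)/(R + 0) = (468 + H)/R)
-509977/C(115, 177) = -509977*115/(468 + 177) = -509977/((1/115)*645) = -509977/129/23 = -509977*23/129 = -11729471/129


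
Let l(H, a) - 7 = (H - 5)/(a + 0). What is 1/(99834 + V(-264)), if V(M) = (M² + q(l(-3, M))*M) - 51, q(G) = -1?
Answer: 1/169743 ≈ 5.8913e-6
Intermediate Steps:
l(H, a) = 7 + (-5 + H)/a (l(H, a) = 7 + (H - 5)/(a + 0) = 7 + (-5 + H)/a)
V(M) = -51 + M² - M (V(M) = (M² - M) - 51 = -51 + M² - M)
1/(99834 + V(-264)) = 1/(99834 + (-51 + (-264)² - 1*(-264))) = 1/(99834 + (-51 + 69696 + 264)) = 1/(99834 + 69909) = 1/169743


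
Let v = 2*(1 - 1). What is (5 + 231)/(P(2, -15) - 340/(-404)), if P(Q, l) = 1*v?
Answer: 23836/85 ≈ 280.42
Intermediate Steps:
v = 0 (v = 2*0 = 0)
P(Q, l) = 0 (P(Q, l) = 1*0 = 0)
(5 + 231)/(P(2, -15) - 340/(-404)) = (5 + 231)/(0 - 340/(-404)) = 236/(0 - 340*(-1/404)) = 236/(0 + 85/101) = 236/(85/101) = 236*(101/85) = 23836/85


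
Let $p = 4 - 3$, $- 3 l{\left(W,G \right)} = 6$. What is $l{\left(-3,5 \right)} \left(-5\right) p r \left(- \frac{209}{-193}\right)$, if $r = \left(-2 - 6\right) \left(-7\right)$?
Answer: $\frac{117040}{193} \approx 606.42$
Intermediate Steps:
$l{\left(W,G \right)} = -2$ ($l{\left(W,G \right)} = \left(- \frac{1}{3}\right) 6 = -2$)
$p = 1$ ($p = 4 - 3 = 1$)
$r = 56$ ($r = \left(-8\right) \left(-7\right) = 56$)
$l{\left(-3,5 \right)} \left(-5\right) p r \left(- \frac{209}{-193}\right) = \left(-2\right) \left(-5\right) 1 \cdot 56 \left(- \frac{209}{-193}\right) = 10 \cdot 1 \cdot 56 \left(\left(-209\right) \left(- \frac{1}{193}\right)\right) = 10 \cdot 56 \cdot \frac{209}{193} = 560 \cdot \frac{209}{193} = \frac{117040}{193}$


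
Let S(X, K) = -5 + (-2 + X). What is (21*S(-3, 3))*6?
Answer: -1260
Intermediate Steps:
S(X, K) = -7 + X
(21*S(-3, 3))*6 = (21*(-7 - 3))*6 = (21*(-10))*6 = -210*6 = -1260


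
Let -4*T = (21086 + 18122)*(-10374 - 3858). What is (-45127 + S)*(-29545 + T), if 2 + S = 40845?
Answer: -597500271396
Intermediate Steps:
S = 40843 (S = -2 + 40845 = 40843)
T = 139502064 (T = -(21086 + 18122)*(-10374 - 3858)/4 = -9802*(-14232) = -¼*(-558008256) = 139502064)
(-45127 + S)*(-29545 + T) = (-45127 + 40843)*(-29545 + 139502064) = -4284*139472519 = -597500271396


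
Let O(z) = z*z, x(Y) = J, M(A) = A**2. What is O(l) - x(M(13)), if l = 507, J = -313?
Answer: 257362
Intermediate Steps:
x(Y) = -313
O(z) = z**2
O(l) - x(M(13)) = 507**2 - 1*(-313) = 257049 + 313 = 257362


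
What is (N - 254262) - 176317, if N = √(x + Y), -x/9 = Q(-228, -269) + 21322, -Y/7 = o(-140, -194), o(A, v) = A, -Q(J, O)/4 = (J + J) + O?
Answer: -430579 + I*√217018 ≈ -4.3058e+5 + 465.85*I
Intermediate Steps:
Q(J, O) = -8*J - 4*O (Q(J, O) = -4*((J + J) + O) = -4*(2*J + O) = -4*(O + 2*J) = -8*J - 4*O)
Y = 980 (Y = -7*(-140) = 980)
x = -217998 (x = -9*((-8*(-228) - 4*(-269)) + 21322) = -9*((1824 + 1076) + 21322) = -9*(2900 + 21322) = -9*24222 = -217998)
N = I*√217018 (N = √(-217998 + 980) = √(-217018) = I*√217018 ≈ 465.85*I)
(N - 254262) - 176317 = (I*√217018 - 254262) - 176317 = (-254262 + I*√217018) - 176317 = -430579 + I*√217018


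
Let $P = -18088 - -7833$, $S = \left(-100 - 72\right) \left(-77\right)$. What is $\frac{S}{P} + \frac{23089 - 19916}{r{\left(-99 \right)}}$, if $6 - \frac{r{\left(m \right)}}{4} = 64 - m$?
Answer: $- \frac{5836621}{920020} \approx -6.344$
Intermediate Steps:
$S = 13244$ ($S = \left(-172\right) \left(-77\right) = 13244$)
$P = -10255$ ($P = -18088 + 7833 = -10255$)
$r{\left(m \right)} = -232 + 4 m$ ($r{\left(m \right)} = 24 - 4 \left(64 - m\right) = 24 + \left(-256 + 4 m\right) = -232 + 4 m$)
$\frac{S}{P} + \frac{23089 - 19916}{r{\left(-99 \right)}} = \frac{13244}{-10255} + \frac{23089 - 19916}{-232 + 4 \left(-99\right)} = 13244 \left(- \frac{1}{10255}\right) + \frac{3173}{-232 - 396} = - \frac{1892}{1465} + \frac{3173}{-628} = - \frac{1892}{1465} + 3173 \left(- \frac{1}{628}\right) = - \frac{1892}{1465} - \frac{3173}{628} = - \frac{5836621}{920020}$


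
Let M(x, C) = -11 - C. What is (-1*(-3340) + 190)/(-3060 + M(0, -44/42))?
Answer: -74130/64469 ≈ -1.1499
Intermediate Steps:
(-1*(-3340) + 190)/(-3060 + M(0, -44/42)) = (-1*(-3340) + 190)/(-3060 + (-11 - (-44)/42)) = (3340 + 190)/(-3060 + (-11 - (-44)/42)) = 3530/(-3060 + (-11 - 1*(-22/21))) = 3530/(-3060 + (-11 + 22/21)) = 3530/(-3060 - 209/21) = 3530/(-64469/21) = 3530*(-21/64469) = -74130/64469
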